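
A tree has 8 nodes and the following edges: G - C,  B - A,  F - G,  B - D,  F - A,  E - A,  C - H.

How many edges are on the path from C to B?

4

The path is C - G - F - A - B, which has 4 edges.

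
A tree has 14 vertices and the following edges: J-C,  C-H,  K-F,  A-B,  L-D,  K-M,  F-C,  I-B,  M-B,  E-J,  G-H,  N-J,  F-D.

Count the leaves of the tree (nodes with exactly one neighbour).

6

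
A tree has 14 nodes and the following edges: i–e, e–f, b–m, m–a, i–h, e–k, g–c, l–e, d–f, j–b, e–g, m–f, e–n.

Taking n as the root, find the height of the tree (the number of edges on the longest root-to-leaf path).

j sits deepest: n-e-f-m-b-j — 5 edges from the root.

5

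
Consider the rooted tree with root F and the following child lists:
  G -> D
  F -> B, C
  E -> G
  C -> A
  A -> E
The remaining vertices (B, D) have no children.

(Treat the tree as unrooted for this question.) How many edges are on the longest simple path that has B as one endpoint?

A farthest node from B is D.
The path B – F – C – A – E – G – D has 6 edges.

6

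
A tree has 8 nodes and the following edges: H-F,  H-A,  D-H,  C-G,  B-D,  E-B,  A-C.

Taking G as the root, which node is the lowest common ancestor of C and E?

C

C's ancestor chain is C, G and E's is E, B, D, H, A, C, G; they first meet at C.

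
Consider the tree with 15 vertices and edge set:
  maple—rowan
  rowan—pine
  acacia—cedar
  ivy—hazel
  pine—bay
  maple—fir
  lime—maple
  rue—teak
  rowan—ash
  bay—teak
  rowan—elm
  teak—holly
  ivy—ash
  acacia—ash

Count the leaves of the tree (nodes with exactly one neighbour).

7

The leaves are cedar, elm, fir, hazel, holly, lime, rue.
That is 7 leaves.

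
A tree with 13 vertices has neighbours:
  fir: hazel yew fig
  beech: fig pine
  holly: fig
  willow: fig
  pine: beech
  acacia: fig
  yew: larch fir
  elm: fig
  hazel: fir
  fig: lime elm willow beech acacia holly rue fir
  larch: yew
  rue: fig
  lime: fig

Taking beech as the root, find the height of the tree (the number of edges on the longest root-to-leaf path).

4

larch sits deepest: beech – fig – fir – yew – larch — 4 edges from the root.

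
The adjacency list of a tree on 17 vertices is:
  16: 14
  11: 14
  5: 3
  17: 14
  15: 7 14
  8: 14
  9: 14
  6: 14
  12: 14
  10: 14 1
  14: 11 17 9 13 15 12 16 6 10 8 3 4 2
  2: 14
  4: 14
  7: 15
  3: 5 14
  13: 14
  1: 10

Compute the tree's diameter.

4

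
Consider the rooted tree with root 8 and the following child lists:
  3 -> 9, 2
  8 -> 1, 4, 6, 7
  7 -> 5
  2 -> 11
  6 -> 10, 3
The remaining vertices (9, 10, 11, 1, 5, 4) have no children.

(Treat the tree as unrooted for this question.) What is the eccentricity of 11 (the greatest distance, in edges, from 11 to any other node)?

6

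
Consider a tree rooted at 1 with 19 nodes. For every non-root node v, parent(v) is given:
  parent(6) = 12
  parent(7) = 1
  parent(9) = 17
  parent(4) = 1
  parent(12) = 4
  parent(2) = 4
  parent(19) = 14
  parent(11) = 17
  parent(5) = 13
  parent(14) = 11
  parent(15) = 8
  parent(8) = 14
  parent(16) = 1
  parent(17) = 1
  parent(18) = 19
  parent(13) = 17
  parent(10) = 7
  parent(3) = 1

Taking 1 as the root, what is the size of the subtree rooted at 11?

6

The subtree rooted at 11 contains: 11, 14, 8, 19, 15, 18 — 6 nodes.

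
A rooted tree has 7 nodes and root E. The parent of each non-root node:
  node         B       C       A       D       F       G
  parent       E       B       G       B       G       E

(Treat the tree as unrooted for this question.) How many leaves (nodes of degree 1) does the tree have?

Exactly 4 nodes have a single neighbour: A, C, D, F.

4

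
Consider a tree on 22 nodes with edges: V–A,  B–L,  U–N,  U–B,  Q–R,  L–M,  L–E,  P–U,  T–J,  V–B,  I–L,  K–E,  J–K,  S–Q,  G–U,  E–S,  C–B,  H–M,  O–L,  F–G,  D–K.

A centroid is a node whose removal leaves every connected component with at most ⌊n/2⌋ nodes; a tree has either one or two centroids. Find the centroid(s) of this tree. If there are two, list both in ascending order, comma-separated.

Delete L: the remaining components have sizes 9, 8, 2, 1, 1. Max 9 ≤ 11, so L is a centroid.
Every other node leaves some component of size > 11, so the centroid is unique.

L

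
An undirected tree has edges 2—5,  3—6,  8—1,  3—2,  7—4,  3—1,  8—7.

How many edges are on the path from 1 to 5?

Walking from 1: 1–3–2–5. Length 3.

3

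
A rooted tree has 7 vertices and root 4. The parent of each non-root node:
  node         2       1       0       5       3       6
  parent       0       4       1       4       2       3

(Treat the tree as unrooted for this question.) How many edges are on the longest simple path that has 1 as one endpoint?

A farthest node from 1 is 6.
The path 1 – 0 – 2 – 3 – 6 has 4 edges.

4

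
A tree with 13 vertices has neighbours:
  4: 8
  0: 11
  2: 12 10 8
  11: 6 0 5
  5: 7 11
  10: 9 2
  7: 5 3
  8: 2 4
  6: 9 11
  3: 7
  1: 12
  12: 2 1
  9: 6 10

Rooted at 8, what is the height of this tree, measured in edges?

A deepest node is 3, reached by 8 → 2 → 10 → 9 → 6 → 11 → 5 → 7 → 3.
That path has 8 edges, so the height is 8.

8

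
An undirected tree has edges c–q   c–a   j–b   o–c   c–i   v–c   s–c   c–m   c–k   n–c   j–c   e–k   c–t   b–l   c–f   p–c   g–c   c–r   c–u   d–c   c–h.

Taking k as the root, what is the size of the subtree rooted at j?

3

Descendants of j (including itself): j, b, l. That's 3.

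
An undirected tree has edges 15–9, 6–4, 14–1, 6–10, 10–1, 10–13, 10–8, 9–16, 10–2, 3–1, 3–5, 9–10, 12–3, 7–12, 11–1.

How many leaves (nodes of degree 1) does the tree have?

The leaves are 2, 4, 5, 7, 8, 11, 13, 14, 15, 16.
That is 10 leaves.

10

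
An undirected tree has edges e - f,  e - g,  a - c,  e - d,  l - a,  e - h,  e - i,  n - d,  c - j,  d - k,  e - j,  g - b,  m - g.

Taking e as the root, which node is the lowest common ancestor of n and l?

e

n's ancestor chain is n, d, e and l's is l, a, c, j, e; they first meet at e.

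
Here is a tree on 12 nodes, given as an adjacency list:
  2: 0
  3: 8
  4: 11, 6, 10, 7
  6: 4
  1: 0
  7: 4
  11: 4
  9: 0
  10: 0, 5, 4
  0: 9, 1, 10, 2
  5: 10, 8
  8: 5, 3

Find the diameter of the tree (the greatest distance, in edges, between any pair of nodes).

5

Starting from 3, a farthest node is 11 at distance 5.
One longest path: 3 – 8 – 5 – 10 – 4 – 11.
So the diameter is 5.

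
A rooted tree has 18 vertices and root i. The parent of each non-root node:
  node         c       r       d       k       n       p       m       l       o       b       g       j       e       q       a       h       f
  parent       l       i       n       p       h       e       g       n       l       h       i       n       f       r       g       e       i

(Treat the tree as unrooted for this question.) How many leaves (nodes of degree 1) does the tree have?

9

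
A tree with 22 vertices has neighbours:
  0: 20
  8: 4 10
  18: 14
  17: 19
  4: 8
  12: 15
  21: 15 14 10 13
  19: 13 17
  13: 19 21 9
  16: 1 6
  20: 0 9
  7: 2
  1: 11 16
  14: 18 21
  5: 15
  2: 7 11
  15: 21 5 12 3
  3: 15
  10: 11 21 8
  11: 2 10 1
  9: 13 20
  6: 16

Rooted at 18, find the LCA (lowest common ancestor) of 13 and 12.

21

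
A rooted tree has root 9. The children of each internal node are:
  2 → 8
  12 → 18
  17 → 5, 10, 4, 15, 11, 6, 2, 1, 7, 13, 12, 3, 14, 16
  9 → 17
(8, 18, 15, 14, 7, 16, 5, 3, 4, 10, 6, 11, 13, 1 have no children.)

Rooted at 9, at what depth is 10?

Path from 9 to 10: 9–17–10, which has 2 edges.

2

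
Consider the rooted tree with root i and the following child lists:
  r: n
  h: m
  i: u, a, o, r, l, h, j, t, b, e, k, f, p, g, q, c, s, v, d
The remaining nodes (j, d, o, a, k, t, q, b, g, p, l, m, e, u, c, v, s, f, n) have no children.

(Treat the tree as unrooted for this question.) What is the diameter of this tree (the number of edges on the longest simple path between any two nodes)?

4

BFS from n reaches m last, at distance 4; BFS from m confirms no node is farther.
Path: n - r - i - h - m.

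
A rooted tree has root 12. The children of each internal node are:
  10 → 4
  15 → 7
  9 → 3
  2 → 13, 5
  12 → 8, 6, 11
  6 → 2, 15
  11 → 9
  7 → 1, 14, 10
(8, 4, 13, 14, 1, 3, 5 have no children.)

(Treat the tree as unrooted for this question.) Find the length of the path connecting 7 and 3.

6

Walking from 7: 7–15–6–12–11–9–3. Length 6.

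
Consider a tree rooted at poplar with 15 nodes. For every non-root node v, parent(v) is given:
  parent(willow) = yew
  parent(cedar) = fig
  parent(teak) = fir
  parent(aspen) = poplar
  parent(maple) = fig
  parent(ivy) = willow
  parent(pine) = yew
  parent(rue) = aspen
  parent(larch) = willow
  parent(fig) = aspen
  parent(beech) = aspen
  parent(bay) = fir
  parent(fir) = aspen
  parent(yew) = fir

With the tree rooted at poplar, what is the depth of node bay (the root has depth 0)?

Path from poplar to bay: poplar – aspen – fir – bay, which has 3 edges.

3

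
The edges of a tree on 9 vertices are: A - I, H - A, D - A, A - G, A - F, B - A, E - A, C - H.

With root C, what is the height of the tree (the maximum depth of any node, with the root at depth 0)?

3

G sits deepest: C → H → A → G — 3 edges from the root.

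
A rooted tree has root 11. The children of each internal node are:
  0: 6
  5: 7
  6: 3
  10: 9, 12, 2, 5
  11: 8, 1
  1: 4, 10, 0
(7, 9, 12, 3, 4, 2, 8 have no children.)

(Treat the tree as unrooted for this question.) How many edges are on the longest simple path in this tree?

6

Starting from 3, a farthest node is 7 at distance 6.
One longest path: 3-6-0-1-10-5-7.
So the diameter is 6.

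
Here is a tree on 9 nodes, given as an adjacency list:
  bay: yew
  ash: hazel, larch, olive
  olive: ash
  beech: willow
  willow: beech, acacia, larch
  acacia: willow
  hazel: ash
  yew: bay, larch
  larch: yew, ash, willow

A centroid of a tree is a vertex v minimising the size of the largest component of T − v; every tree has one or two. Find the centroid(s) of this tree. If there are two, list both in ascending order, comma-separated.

Removing larch splits the tree into components of sizes 3, 3, 2; the largest is 3 ≤ ⌊9/2⌋ = 4.
Every other node leaves some component of size > 4, so the centroid is unique.

larch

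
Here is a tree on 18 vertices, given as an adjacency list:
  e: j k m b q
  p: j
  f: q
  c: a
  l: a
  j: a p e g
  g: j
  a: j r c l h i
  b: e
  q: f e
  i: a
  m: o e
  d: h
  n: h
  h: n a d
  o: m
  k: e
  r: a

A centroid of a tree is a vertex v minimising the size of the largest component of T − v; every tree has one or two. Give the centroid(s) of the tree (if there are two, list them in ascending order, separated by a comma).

Removing j splits the tree into components of sizes 8, 7, 1, 1; the largest is 8 ≤ ⌊18/2⌋ = 9.
Every other node leaves some component of size > 9, so the centroid is unique.

j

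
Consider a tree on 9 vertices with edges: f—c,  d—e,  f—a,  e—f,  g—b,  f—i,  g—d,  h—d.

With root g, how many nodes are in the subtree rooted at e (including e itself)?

Descendants of e (including itself): e, f, i, c, a. That's 5.

5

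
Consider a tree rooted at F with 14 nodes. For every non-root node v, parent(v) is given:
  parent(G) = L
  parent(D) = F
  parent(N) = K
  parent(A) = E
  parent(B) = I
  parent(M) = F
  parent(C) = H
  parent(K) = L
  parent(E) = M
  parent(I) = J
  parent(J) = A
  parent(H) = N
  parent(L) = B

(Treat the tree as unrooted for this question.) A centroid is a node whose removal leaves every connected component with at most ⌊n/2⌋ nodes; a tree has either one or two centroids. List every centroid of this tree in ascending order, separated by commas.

B, I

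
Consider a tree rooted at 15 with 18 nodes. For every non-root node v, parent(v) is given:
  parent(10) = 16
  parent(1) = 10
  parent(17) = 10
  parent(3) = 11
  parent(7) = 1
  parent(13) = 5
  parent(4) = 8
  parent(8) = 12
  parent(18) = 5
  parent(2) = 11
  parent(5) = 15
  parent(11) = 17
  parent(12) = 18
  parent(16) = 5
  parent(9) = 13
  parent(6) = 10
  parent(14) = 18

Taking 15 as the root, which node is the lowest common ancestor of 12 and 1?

5

Ancestors of 12 (toward the root): 12, 18, 5, 15.
Ancestors of 1: 1, 10, 16, 5, 15.
The deepest node appearing in both lists is 5.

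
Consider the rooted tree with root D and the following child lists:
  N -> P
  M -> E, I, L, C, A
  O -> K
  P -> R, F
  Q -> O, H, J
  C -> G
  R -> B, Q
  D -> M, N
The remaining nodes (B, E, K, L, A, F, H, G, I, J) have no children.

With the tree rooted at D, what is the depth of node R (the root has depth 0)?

Path from D to R: D – N – P – R, which has 3 edges.

3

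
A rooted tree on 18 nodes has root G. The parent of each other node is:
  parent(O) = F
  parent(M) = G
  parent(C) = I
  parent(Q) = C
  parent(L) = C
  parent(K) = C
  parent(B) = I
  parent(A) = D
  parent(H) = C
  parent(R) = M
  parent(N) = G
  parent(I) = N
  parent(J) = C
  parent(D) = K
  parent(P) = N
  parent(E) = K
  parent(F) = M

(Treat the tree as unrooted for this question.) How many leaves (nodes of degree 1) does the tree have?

The leaves are A, B, E, H, J, L, O, P, Q, R.
That is 10 leaves.

10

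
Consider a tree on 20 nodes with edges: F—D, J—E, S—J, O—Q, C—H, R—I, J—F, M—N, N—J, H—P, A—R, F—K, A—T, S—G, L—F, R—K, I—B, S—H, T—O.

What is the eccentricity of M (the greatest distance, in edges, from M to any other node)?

9

A farthest node from M is Q.
The path M-N-J-F-K-R-A-T-O-Q has 9 edges.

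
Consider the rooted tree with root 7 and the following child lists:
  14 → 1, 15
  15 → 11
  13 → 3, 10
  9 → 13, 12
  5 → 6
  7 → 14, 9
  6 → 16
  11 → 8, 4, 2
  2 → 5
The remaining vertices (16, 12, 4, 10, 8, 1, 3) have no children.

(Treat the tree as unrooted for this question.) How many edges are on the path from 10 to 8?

10–13–9–7–14–15–11–8: 7 edges.

7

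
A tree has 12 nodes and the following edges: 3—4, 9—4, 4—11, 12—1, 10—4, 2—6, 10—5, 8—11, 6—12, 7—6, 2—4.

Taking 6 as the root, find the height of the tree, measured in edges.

4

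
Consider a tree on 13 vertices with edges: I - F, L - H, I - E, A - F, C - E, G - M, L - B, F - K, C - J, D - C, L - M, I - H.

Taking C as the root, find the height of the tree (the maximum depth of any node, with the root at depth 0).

6

G sits deepest: C-E-I-H-L-M-G — 6 edges from the root.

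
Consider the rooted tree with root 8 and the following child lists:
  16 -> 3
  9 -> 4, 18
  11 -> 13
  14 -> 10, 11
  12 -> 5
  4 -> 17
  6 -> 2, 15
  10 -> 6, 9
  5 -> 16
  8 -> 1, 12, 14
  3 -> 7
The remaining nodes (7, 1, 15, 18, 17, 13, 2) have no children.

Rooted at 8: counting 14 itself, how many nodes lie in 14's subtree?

Descendants of 14 (including itself): 14, 10, 11, 6, 9, 13, 15, 2, 4, 18, 17. That's 11.

11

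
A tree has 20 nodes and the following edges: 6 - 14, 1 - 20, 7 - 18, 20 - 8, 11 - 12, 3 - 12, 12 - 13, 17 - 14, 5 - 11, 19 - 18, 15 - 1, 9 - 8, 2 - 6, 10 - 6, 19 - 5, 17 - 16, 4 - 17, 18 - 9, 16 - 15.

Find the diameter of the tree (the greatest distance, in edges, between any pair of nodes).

Starting from 3, a farthest node is 2 at distance 15.
One longest path: 3–12–11–5–19–18–9–8–20–1–15–16–17–14–6–2.
So the diameter is 15.

15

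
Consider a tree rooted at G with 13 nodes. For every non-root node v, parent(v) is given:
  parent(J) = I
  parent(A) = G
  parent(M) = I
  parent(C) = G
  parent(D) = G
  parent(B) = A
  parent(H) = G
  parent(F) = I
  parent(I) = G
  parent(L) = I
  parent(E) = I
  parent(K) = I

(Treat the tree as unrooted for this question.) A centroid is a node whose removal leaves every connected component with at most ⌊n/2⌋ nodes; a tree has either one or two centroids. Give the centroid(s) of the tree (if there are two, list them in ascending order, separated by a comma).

Delete I: the remaining components have sizes 6, 1, 1, 1, 1, 1, 1. Max 6 ≤ 6, so I is a centroid.
No neighbour of I does as well, so I is the unique centroid.

I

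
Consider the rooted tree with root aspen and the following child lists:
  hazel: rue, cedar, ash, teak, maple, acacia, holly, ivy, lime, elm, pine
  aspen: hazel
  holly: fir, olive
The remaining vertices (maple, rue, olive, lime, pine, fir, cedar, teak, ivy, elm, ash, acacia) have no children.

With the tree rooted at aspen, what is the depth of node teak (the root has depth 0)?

2

Path from aspen to teak: aspen – hazel – teak, which has 2 edges.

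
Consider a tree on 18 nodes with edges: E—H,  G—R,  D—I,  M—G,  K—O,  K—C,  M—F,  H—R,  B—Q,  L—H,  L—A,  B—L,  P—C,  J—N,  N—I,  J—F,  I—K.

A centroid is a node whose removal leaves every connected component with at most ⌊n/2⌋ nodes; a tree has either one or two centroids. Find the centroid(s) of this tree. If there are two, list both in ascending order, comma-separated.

If M is removed the pieces have sizes 9, 8, all ≤ ⌊18/2⌋ = 9.
Its neighbour F also leaves a largest component of size 9, so both are centroids.

F, M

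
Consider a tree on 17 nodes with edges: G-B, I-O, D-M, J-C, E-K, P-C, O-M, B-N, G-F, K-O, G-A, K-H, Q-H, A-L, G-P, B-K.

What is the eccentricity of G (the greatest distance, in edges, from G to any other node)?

5

Distances from G peak at 5, attained at D.
G-B-K-O-M-D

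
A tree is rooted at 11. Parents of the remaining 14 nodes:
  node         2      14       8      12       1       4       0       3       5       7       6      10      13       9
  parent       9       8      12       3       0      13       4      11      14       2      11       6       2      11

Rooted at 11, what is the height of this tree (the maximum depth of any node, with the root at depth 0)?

6

A deepest node is 1, reached by 11 → 9 → 2 → 13 → 4 → 0 → 1.
That path has 6 edges, so the height is 6.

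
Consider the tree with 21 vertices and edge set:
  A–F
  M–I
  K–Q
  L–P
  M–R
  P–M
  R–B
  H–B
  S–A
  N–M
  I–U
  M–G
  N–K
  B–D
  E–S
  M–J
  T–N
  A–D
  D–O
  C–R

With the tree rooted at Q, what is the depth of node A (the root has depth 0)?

7

Path from Q to A: Q → K → N → M → R → B → D → A, which has 7 edges.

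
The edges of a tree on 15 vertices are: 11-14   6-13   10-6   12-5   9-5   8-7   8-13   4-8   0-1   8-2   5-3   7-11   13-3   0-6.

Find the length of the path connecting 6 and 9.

The path is 6 – 13 – 3 – 5 – 9, which has 4 edges.

4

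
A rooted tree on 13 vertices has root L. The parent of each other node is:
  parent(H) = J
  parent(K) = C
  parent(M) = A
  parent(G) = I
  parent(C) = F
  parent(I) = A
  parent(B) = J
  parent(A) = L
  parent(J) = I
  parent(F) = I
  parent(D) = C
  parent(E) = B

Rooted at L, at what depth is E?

5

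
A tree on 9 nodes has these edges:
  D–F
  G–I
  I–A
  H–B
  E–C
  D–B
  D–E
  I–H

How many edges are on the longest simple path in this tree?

Starting from C, a farthest node is A at distance 6.
One longest path: C - E - D - B - H - I - A.
So the diameter is 6.

6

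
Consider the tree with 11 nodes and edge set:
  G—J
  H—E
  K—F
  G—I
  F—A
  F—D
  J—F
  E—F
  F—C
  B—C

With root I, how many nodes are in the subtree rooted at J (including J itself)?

9

Descendants of J (including itself): J, F, E, A, D, K, C, H, B. That's 9.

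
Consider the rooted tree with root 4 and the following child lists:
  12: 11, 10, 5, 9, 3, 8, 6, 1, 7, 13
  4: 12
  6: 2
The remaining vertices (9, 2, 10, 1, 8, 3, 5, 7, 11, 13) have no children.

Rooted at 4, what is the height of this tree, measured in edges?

2 sits deepest: 4-12-6-2 — 3 edges from the root.

3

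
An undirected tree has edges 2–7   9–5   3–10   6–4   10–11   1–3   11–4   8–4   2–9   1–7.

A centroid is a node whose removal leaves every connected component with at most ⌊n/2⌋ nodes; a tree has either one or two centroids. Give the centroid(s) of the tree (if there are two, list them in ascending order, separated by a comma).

Removing 3 splits the tree into components of sizes 5, 5; the largest is 5 ≤ ⌊11/2⌋ = 5.
Every other node leaves some component of size > 5, so the centroid is unique.

3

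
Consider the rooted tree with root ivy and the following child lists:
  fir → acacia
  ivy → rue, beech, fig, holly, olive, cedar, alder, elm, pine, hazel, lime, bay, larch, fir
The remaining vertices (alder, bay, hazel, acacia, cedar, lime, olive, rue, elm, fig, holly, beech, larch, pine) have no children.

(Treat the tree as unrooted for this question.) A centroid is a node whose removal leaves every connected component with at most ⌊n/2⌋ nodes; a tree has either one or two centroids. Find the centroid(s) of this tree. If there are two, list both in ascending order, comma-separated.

ivy

If ivy is removed the pieces have sizes 2, 1, 1, 1, 1, 1, 1, 1, 1, 1, 1, 1, 1, 1, all ≤ ⌊16/2⌋ = 8.
Every other node leaves some component of size > 8, so the centroid is unique.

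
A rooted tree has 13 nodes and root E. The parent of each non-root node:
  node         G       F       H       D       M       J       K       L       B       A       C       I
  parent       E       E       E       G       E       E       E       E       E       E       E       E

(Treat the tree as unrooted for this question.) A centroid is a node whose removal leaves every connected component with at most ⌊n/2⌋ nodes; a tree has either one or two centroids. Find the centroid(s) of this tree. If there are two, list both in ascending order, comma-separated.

Delete E: the remaining components have sizes 2, 1, 1, 1, 1, 1, 1, 1, 1, 1, 1. Max 2 ≤ 6, so E is a centroid.
No neighbour of E does as well, so E is the unique centroid.

E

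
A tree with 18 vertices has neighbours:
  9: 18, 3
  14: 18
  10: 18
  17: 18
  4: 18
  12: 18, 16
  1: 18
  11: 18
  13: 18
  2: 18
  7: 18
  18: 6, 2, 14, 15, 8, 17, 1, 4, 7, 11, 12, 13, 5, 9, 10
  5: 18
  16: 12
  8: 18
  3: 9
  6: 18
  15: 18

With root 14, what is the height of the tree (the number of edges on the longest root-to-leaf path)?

3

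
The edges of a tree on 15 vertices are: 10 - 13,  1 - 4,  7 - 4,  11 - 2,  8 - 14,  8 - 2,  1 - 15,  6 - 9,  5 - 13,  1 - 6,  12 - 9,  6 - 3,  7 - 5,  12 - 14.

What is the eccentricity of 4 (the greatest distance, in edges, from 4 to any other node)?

Distances from 4 peak at 8, attained at 11.
4-1-6-9-12-14-8-2-11

8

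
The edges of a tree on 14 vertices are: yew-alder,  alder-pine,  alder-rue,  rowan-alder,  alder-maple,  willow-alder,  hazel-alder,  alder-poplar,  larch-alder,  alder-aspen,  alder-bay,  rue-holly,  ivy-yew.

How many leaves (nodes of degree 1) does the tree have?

11

The leaves are aspen, bay, hazel, holly, ivy, larch, maple, pine, poplar, rowan, willow.
That is 11 leaves.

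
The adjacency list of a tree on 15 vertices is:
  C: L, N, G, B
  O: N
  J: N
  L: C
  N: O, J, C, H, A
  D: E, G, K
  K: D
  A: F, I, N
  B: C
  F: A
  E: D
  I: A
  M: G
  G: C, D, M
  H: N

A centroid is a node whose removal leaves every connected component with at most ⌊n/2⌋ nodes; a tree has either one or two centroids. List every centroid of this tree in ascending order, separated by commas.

If C is removed the pieces have sizes 7, 5, 1, 1, all ≤ ⌊15/2⌋ = 7.
No neighbour of C does as well, so C is the unique centroid.

C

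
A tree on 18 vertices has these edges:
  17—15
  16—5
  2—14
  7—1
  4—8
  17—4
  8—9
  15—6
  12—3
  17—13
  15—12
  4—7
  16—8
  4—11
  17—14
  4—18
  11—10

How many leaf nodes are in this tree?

Degree-1 nodes: 1, 2, 3, 5, 6, 9, 10, 13, 18 — 9 of them.

9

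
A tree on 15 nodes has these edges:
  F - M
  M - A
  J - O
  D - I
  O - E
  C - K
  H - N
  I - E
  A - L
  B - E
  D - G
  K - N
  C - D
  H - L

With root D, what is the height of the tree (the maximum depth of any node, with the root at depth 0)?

8

F sits deepest: D-C-K-N-H-L-A-M-F — 8 edges from the root.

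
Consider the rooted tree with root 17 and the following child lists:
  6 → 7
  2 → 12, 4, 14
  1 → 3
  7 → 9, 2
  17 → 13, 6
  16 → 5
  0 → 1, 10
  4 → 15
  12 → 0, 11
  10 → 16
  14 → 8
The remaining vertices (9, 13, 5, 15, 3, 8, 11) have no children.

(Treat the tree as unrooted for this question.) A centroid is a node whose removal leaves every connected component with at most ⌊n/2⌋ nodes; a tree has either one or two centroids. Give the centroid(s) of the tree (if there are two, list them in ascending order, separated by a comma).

Removing 2 splits the tree into components of sizes 8, 5, 2, 2; the largest is 8 ≤ ⌊18/2⌋ = 9.
No neighbour of 2 does as well, so 2 is the unique centroid.

2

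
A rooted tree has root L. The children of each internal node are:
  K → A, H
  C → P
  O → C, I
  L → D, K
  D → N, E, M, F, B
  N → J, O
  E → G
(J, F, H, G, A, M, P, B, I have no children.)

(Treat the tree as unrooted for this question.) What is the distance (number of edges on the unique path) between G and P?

6

Walking from G: G - E - D - N - O - C - P. Length 6.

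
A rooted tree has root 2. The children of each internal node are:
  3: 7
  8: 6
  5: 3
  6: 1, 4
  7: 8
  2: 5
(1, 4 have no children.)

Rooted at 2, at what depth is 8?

4

Climbing from 8 to the root: 8 → 7 → 3 → 5 → 2. That's 4 steps.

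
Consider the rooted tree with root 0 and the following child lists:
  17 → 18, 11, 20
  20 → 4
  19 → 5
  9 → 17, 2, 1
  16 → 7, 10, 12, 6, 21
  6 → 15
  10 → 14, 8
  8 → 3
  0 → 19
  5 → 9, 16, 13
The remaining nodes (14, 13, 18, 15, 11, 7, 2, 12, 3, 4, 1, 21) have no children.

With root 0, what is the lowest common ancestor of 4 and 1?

Ancestors of 4 (toward the root): 4, 20, 17, 9, 5, 19, 0.
Ancestors of 1: 1, 9, 5, 19, 0.
The deepest node appearing in both lists is 9.

9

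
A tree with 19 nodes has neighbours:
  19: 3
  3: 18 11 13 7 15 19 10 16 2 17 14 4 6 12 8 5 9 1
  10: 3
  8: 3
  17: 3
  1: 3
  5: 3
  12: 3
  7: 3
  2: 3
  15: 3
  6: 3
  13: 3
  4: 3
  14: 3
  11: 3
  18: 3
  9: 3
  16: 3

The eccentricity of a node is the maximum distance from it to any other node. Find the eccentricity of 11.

The node farthest from 11 is 16 (13, 18, 6, 10, 5, 4, 12, 8, 14, 9, 15, 17, 1, 2, 19, 7 also at distance 2), via 11 – 3 – 16 — 2 edges.

2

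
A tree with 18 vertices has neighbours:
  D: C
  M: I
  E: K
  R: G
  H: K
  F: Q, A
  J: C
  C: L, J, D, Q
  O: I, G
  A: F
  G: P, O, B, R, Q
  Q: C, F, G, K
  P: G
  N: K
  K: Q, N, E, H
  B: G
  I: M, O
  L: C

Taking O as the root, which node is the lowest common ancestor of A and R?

Path A→root: A F Q G O; path R→root: R G O.
First common node: G.

G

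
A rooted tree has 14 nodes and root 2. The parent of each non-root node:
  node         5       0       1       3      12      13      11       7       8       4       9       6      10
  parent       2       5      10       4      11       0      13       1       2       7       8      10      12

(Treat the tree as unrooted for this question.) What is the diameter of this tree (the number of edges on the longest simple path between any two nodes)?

12

BFS from 9 reaches 3 last, at distance 12; BFS from 3 confirms no node is farther.
Path: 9 - 8 - 2 - 5 - 0 - 13 - 11 - 12 - 10 - 1 - 7 - 4 - 3.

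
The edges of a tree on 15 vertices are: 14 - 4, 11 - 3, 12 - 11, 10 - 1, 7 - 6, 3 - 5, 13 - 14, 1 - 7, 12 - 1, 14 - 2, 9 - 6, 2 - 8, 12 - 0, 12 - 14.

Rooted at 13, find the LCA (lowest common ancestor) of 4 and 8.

4's ancestor chain is 4, 14, 13 and 8's is 8, 2, 14, 13; they first meet at 14.

14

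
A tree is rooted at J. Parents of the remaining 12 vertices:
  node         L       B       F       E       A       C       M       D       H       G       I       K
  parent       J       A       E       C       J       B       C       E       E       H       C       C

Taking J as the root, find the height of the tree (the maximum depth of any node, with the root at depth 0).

The longest root-to-leaf path is J – A – B – C – E – H – G (6 edges).

6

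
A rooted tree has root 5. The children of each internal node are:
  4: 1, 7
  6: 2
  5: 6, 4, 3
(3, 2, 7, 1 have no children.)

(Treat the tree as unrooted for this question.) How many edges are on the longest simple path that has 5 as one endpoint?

2

The node farthest from 5 is 2 (1, 7 also at distance 2), via 5 – 6 – 2 — 2 edges.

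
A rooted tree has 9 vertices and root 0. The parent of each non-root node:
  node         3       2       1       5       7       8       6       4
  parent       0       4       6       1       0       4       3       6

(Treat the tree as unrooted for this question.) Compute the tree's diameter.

5

A longest path is 7 – 0 – 3 – 6 – 4 – 8, with 5 edges.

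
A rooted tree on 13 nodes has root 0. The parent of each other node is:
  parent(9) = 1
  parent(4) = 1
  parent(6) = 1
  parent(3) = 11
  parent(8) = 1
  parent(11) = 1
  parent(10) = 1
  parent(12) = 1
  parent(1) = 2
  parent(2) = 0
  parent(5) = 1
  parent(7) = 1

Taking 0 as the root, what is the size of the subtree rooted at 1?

11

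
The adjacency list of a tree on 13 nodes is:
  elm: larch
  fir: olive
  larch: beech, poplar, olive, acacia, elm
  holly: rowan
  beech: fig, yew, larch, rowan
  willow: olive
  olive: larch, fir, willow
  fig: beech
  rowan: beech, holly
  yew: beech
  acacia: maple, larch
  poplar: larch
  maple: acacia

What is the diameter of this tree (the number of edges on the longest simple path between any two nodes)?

BFS from holly reaches maple last, at distance 5; BFS from maple confirms no node is farther.
Path: holly – rowan – beech – larch – acacia – maple.

5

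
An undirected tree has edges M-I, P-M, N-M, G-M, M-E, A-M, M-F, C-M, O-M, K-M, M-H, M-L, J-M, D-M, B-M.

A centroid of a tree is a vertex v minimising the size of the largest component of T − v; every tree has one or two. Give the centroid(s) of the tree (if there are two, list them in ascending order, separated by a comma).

Removing M splits the tree into components of sizes 1, 1, 1, 1, 1, 1, 1, 1, 1, 1, 1, 1, 1, 1, 1; the largest is 1 ≤ ⌊16/2⌋ = 8.
No neighbour of M does as well, so M is the unique centroid.

M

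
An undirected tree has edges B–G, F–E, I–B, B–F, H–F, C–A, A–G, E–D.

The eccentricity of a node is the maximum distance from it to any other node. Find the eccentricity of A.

Distances from A peak at 5, attained at D.
A–G–B–F–E–D

5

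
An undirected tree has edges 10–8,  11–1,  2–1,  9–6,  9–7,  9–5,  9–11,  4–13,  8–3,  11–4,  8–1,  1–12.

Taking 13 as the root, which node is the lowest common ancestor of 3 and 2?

1

Path 3→root: 3 8 1 11 4 13; path 2→root: 2 1 11 4 13.
First common node: 1.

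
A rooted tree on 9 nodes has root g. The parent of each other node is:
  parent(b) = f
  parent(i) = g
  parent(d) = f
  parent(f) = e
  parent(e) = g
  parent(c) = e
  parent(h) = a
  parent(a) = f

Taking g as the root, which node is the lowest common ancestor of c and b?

Ancestors of c (toward the root): c, e, g.
Ancestors of b: b, f, e, g.
The deepest node appearing in both lists is e.

e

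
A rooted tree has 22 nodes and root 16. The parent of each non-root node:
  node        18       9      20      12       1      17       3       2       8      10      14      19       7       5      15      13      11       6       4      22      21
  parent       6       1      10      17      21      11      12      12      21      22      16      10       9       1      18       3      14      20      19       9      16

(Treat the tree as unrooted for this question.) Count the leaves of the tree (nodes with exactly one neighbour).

7

The leaves are 2, 4, 5, 7, 8, 13, 15.
That is 7 leaves.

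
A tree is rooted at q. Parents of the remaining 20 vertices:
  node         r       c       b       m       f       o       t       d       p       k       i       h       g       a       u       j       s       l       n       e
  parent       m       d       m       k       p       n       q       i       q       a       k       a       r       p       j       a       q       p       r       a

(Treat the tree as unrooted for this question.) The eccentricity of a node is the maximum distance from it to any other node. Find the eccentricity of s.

8

A farthest node from s is o.
The path s-q-p-a-k-m-r-n-o has 8 edges.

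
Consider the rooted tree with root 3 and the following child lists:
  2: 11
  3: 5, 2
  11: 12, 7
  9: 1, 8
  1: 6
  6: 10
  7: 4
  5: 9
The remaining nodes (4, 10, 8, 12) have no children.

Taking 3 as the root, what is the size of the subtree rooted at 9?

The subtree rooted at 9 contains: 9, 1, 8, 6, 10 — 5 nodes.

5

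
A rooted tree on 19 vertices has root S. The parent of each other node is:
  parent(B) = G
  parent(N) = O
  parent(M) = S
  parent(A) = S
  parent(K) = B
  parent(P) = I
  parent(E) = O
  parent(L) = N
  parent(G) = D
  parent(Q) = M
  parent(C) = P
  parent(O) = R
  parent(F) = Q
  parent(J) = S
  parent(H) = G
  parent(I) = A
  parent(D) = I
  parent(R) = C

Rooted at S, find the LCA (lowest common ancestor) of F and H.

F's ancestor chain is F, Q, M, S and H's is H, G, D, I, A, S; they first meet at S.

S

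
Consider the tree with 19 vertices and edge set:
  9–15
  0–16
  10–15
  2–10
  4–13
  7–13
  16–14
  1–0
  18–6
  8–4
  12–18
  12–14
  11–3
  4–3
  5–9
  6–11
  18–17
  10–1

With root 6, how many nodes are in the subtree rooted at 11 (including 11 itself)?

6

11's subtree: {11, 3, 4, 8, 13, 7}, size 6.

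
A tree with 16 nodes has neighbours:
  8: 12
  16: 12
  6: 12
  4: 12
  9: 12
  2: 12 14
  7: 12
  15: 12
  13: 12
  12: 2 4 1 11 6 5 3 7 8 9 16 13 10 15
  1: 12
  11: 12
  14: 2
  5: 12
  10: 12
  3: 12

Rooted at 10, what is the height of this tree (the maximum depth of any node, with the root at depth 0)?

3

14 sits deepest: 10–12–2–14 — 3 edges from the root.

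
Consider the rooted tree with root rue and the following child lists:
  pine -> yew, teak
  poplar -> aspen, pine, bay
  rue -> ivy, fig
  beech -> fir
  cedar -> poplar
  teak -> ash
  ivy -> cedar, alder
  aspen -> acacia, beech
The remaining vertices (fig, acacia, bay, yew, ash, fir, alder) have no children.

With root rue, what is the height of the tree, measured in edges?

6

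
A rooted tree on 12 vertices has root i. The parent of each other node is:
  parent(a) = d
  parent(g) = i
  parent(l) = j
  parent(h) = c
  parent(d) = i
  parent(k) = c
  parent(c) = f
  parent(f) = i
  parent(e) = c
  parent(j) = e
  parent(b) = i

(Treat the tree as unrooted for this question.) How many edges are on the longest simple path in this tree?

A longest path is l - j - e - c - f - i - d - a, with 7 edges.

7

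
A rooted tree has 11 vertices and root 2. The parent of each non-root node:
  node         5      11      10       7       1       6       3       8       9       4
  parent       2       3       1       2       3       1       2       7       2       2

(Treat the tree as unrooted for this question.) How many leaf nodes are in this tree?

7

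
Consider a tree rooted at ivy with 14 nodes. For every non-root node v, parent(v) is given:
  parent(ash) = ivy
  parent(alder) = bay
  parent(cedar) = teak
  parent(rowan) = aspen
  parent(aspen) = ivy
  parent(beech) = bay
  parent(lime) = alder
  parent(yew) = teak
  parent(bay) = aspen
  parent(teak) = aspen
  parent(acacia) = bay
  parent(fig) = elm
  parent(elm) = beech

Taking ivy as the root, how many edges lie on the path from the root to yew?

3

Path from ivy to yew: ivy → aspen → teak → yew, which has 3 edges.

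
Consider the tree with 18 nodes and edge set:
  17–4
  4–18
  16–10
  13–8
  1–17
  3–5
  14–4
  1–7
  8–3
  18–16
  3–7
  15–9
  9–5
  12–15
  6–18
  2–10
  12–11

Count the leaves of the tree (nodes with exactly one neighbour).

5

Degree-1 nodes: 2, 6, 11, 13, 14 — 5 of them.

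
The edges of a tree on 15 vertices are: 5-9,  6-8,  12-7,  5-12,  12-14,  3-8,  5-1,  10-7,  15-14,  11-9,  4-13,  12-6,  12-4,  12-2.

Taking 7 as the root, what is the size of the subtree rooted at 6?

3

Descendants of 6 (including itself): 6, 8, 3. That's 3.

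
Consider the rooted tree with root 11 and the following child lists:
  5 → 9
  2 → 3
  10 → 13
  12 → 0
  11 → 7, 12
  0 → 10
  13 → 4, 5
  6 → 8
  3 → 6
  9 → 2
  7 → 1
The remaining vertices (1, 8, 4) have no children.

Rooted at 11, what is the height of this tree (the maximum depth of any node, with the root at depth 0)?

A deepest node is 8, reached by 11–12–0–10–13–5–9–2–3–6–8.
That path has 10 edges, so the height is 10.

10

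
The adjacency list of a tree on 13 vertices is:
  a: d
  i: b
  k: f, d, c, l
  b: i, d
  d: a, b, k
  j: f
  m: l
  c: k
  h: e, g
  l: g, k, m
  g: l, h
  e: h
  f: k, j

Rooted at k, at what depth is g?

2

k – l – g — 2 edges.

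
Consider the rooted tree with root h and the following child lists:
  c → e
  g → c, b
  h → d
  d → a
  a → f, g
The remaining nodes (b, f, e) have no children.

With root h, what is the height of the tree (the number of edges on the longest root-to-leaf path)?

e sits deepest: h → d → a → g → c → e — 5 edges from the root.

5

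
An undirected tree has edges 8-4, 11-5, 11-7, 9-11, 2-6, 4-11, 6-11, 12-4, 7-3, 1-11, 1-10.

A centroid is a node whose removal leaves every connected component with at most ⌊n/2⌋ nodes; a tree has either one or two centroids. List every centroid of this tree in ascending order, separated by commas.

11

If 11 is removed the pieces have sizes 3, 2, 2, 2, 1, 1, all ≤ ⌊12/2⌋ = 6.
Every other node leaves some component of size > 6, so the centroid is unique.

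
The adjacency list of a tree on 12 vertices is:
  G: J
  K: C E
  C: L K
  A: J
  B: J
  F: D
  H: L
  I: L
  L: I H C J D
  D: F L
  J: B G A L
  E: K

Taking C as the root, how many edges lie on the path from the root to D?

Path from C to D: C – L – D, which has 2 edges.

2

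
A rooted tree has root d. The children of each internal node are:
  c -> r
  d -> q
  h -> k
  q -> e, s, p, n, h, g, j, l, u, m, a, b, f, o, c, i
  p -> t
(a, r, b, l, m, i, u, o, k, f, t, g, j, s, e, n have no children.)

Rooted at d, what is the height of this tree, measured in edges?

The longest root-to-leaf path is d → q → p → t (3 edges).

3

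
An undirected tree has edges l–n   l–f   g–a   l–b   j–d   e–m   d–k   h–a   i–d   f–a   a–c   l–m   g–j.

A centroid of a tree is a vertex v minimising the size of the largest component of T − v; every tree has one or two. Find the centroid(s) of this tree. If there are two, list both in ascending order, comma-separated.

Removing a splits the tree into components of sizes 6, 5, 1, 1; the largest is 6 ≤ ⌊14/2⌋ = 7.
No neighbour of a does as well, so a is the unique centroid.

a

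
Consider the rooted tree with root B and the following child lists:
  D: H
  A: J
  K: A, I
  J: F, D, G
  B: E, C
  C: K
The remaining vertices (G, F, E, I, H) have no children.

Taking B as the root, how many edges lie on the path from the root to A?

3

Path from B to A: B–C–K–A, which has 3 edges.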